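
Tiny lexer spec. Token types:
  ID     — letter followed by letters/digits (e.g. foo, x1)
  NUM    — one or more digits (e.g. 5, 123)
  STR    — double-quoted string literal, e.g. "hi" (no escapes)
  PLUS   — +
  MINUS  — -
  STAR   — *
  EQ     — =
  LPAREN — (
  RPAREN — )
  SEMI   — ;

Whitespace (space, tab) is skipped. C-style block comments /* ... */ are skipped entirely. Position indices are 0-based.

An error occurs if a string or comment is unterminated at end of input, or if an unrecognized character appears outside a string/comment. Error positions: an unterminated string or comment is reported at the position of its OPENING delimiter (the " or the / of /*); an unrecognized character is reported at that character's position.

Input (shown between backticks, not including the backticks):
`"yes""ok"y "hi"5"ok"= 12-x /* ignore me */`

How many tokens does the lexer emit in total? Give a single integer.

pos=0: enter STRING mode
pos=0: emit STR "yes" (now at pos=5)
pos=5: enter STRING mode
pos=5: emit STR "ok" (now at pos=9)
pos=9: emit ID 'y' (now at pos=10)
pos=11: enter STRING mode
pos=11: emit STR "hi" (now at pos=15)
pos=15: emit NUM '5' (now at pos=16)
pos=16: enter STRING mode
pos=16: emit STR "ok" (now at pos=20)
pos=20: emit EQ '='
pos=22: emit NUM '12' (now at pos=24)
pos=24: emit MINUS '-'
pos=25: emit ID 'x' (now at pos=26)
pos=27: enter COMMENT mode (saw '/*')
exit COMMENT mode (now at pos=42)
DONE. 10 tokens: [STR, STR, ID, STR, NUM, STR, EQ, NUM, MINUS, ID]

Answer: 10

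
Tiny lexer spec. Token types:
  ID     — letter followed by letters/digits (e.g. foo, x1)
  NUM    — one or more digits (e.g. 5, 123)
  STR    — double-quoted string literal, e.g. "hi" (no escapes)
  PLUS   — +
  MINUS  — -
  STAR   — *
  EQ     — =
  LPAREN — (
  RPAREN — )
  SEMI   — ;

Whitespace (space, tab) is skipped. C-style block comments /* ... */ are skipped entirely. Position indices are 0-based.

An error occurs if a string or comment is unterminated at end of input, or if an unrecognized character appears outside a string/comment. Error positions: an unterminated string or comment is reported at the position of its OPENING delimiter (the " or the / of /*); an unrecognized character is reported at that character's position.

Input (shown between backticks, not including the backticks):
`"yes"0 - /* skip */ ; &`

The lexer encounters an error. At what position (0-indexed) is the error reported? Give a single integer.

pos=0: enter STRING mode
pos=0: emit STR "yes" (now at pos=5)
pos=5: emit NUM '0' (now at pos=6)
pos=7: emit MINUS '-'
pos=9: enter COMMENT mode (saw '/*')
exit COMMENT mode (now at pos=19)
pos=20: emit SEMI ';'
pos=22: ERROR — unrecognized char '&'

Answer: 22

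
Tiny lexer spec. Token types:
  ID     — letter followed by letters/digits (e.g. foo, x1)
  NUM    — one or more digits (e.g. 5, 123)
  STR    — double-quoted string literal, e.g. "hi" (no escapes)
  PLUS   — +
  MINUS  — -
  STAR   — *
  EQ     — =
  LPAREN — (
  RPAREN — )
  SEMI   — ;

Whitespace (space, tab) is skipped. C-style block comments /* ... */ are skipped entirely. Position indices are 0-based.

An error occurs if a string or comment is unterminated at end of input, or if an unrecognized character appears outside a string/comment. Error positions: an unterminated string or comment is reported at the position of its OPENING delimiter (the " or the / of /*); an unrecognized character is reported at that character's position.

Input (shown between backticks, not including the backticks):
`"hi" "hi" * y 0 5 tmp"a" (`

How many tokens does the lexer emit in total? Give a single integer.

Answer: 9

Derivation:
pos=0: enter STRING mode
pos=0: emit STR "hi" (now at pos=4)
pos=5: enter STRING mode
pos=5: emit STR "hi" (now at pos=9)
pos=10: emit STAR '*'
pos=12: emit ID 'y' (now at pos=13)
pos=14: emit NUM '0' (now at pos=15)
pos=16: emit NUM '5' (now at pos=17)
pos=18: emit ID 'tmp' (now at pos=21)
pos=21: enter STRING mode
pos=21: emit STR "a" (now at pos=24)
pos=25: emit LPAREN '('
DONE. 9 tokens: [STR, STR, STAR, ID, NUM, NUM, ID, STR, LPAREN]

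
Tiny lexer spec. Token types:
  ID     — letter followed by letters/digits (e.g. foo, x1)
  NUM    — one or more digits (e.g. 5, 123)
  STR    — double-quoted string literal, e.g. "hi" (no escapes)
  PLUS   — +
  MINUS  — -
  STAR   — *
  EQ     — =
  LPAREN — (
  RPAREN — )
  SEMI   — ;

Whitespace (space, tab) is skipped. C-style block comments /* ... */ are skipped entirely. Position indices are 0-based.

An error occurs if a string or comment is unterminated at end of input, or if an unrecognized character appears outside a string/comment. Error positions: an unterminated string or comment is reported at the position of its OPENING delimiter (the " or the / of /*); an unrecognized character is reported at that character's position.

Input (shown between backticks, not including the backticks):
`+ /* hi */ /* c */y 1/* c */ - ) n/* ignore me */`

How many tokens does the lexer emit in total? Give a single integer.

Answer: 6

Derivation:
pos=0: emit PLUS '+'
pos=2: enter COMMENT mode (saw '/*')
exit COMMENT mode (now at pos=10)
pos=11: enter COMMENT mode (saw '/*')
exit COMMENT mode (now at pos=18)
pos=18: emit ID 'y' (now at pos=19)
pos=20: emit NUM '1' (now at pos=21)
pos=21: enter COMMENT mode (saw '/*')
exit COMMENT mode (now at pos=28)
pos=29: emit MINUS '-'
pos=31: emit RPAREN ')'
pos=33: emit ID 'n' (now at pos=34)
pos=34: enter COMMENT mode (saw '/*')
exit COMMENT mode (now at pos=49)
DONE. 6 tokens: [PLUS, ID, NUM, MINUS, RPAREN, ID]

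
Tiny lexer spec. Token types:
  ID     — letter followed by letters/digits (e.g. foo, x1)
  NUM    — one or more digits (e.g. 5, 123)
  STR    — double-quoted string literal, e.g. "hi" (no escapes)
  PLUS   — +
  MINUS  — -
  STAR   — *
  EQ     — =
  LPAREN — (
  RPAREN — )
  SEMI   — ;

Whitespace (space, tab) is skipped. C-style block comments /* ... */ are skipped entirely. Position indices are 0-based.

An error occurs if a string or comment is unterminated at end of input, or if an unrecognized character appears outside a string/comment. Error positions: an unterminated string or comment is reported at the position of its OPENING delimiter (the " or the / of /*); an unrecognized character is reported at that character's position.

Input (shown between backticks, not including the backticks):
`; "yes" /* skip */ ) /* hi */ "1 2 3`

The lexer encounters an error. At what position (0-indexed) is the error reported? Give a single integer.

pos=0: emit SEMI ';'
pos=2: enter STRING mode
pos=2: emit STR "yes" (now at pos=7)
pos=8: enter COMMENT mode (saw '/*')
exit COMMENT mode (now at pos=18)
pos=19: emit RPAREN ')'
pos=21: enter COMMENT mode (saw '/*')
exit COMMENT mode (now at pos=29)
pos=30: enter STRING mode
pos=30: ERROR — unterminated string

Answer: 30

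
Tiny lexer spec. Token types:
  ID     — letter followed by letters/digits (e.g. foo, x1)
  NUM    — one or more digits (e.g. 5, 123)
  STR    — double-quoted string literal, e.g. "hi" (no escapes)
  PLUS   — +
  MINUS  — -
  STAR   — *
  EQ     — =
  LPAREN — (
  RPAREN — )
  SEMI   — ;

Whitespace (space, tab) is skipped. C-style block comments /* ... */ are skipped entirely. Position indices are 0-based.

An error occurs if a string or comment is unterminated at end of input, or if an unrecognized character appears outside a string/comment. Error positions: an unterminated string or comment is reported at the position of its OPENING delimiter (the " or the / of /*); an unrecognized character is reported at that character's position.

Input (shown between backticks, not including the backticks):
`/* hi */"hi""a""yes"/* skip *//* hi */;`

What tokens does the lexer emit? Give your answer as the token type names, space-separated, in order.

pos=0: enter COMMENT mode (saw '/*')
exit COMMENT mode (now at pos=8)
pos=8: enter STRING mode
pos=8: emit STR "hi" (now at pos=12)
pos=12: enter STRING mode
pos=12: emit STR "a" (now at pos=15)
pos=15: enter STRING mode
pos=15: emit STR "yes" (now at pos=20)
pos=20: enter COMMENT mode (saw '/*')
exit COMMENT mode (now at pos=30)
pos=30: enter COMMENT mode (saw '/*')
exit COMMENT mode (now at pos=38)
pos=38: emit SEMI ';'
DONE. 4 tokens: [STR, STR, STR, SEMI]

Answer: STR STR STR SEMI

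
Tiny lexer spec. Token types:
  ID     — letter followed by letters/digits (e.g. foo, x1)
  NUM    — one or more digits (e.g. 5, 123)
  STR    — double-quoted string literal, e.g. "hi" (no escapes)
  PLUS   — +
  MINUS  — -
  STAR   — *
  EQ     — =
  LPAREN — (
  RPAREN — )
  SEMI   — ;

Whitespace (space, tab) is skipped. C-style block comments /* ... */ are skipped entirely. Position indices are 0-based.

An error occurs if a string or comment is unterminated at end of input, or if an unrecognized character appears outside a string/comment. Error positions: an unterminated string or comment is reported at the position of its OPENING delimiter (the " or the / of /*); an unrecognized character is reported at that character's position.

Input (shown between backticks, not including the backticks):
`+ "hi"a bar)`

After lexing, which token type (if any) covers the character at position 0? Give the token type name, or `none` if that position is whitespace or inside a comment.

Answer: PLUS

Derivation:
pos=0: emit PLUS '+'
pos=2: enter STRING mode
pos=2: emit STR "hi" (now at pos=6)
pos=6: emit ID 'a' (now at pos=7)
pos=8: emit ID 'bar' (now at pos=11)
pos=11: emit RPAREN ')'
DONE. 5 tokens: [PLUS, STR, ID, ID, RPAREN]
Position 0: char is '+' -> PLUS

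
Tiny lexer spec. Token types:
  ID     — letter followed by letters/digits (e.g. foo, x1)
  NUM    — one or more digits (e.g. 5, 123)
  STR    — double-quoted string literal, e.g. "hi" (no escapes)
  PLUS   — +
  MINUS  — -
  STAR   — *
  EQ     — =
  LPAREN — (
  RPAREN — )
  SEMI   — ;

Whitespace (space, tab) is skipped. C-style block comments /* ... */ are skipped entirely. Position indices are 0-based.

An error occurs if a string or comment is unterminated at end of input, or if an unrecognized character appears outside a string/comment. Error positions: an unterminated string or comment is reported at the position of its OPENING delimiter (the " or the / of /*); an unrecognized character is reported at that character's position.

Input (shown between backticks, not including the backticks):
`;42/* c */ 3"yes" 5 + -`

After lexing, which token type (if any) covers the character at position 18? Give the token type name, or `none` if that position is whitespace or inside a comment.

pos=0: emit SEMI ';'
pos=1: emit NUM '42' (now at pos=3)
pos=3: enter COMMENT mode (saw '/*')
exit COMMENT mode (now at pos=10)
pos=11: emit NUM '3' (now at pos=12)
pos=12: enter STRING mode
pos=12: emit STR "yes" (now at pos=17)
pos=18: emit NUM '5' (now at pos=19)
pos=20: emit PLUS '+'
pos=22: emit MINUS '-'
DONE. 7 tokens: [SEMI, NUM, NUM, STR, NUM, PLUS, MINUS]
Position 18: char is '5' -> NUM

Answer: NUM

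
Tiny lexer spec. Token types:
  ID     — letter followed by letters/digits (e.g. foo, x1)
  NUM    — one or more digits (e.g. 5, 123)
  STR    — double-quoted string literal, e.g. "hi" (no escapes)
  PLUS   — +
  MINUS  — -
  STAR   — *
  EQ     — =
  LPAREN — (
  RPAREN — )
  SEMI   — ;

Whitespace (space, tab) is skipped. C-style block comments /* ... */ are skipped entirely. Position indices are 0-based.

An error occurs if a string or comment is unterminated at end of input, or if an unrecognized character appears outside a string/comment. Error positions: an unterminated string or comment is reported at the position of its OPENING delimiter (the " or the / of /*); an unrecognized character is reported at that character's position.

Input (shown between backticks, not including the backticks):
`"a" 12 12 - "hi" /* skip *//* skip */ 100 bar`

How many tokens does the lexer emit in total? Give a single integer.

pos=0: enter STRING mode
pos=0: emit STR "a" (now at pos=3)
pos=4: emit NUM '12' (now at pos=6)
pos=7: emit NUM '12' (now at pos=9)
pos=10: emit MINUS '-'
pos=12: enter STRING mode
pos=12: emit STR "hi" (now at pos=16)
pos=17: enter COMMENT mode (saw '/*')
exit COMMENT mode (now at pos=27)
pos=27: enter COMMENT mode (saw '/*')
exit COMMENT mode (now at pos=37)
pos=38: emit NUM '100' (now at pos=41)
pos=42: emit ID 'bar' (now at pos=45)
DONE. 7 tokens: [STR, NUM, NUM, MINUS, STR, NUM, ID]

Answer: 7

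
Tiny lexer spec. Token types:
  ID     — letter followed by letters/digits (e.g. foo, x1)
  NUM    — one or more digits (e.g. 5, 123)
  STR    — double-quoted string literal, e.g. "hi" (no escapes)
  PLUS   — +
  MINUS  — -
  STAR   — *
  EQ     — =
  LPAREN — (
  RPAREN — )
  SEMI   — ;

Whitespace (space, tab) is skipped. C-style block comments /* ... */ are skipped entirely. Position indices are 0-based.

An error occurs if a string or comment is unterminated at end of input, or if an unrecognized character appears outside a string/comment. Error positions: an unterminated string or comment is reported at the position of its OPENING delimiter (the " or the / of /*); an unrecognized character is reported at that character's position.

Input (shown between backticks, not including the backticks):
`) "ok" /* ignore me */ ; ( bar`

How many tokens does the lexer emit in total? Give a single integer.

Answer: 5

Derivation:
pos=0: emit RPAREN ')'
pos=2: enter STRING mode
pos=2: emit STR "ok" (now at pos=6)
pos=7: enter COMMENT mode (saw '/*')
exit COMMENT mode (now at pos=22)
pos=23: emit SEMI ';'
pos=25: emit LPAREN '('
pos=27: emit ID 'bar' (now at pos=30)
DONE. 5 tokens: [RPAREN, STR, SEMI, LPAREN, ID]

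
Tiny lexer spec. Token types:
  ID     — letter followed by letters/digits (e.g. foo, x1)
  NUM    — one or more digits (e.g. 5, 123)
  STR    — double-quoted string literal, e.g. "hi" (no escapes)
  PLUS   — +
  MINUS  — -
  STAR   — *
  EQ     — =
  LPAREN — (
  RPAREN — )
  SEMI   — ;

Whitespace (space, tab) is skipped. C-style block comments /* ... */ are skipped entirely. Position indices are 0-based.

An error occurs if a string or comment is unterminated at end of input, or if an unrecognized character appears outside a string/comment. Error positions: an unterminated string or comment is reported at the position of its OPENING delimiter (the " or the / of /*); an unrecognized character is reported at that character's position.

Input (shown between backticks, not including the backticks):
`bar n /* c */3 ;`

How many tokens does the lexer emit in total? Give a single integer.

pos=0: emit ID 'bar' (now at pos=3)
pos=4: emit ID 'n' (now at pos=5)
pos=6: enter COMMENT mode (saw '/*')
exit COMMENT mode (now at pos=13)
pos=13: emit NUM '3' (now at pos=14)
pos=15: emit SEMI ';'
DONE. 4 tokens: [ID, ID, NUM, SEMI]

Answer: 4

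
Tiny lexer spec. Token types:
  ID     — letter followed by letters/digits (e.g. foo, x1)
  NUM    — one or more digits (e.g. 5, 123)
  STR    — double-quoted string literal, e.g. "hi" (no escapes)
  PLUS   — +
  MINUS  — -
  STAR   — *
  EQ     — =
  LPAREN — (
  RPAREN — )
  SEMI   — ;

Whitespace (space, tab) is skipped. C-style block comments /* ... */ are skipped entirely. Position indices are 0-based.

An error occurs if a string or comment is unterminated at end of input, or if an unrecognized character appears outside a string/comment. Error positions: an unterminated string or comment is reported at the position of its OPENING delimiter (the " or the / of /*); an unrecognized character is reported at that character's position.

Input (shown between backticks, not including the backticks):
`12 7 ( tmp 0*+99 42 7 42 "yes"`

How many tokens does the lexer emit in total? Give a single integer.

Answer: 12

Derivation:
pos=0: emit NUM '12' (now at pos=2)
pos=3: emit NUM '7' (now at pos=4)
pos=5: emit LPAREN '('
pos=7: emit ID 'tmp' (now at pos=10)
pos=11: emit NUM '0' (now at pos=12)
pos=12: emit STAR '*'
pos=13: emit PLUS '+'
pos=14: emit NUM '99' (now at pos=16)
pos=17: emit NUM '42' (now at pos=19)
pos=20: emit NUM '7' (now at pos=21)
pos=22: emit NUM '42' (now at pos=24)
pos=25: enter STRING mode
pos=25: emit STR "yes" (now at pos=30)
DONE. 12 tokens: [NUM, NUM, LPAREN, ID, NUM, STAR, PLUS, NUM, NUM, NUM, NUM, STR]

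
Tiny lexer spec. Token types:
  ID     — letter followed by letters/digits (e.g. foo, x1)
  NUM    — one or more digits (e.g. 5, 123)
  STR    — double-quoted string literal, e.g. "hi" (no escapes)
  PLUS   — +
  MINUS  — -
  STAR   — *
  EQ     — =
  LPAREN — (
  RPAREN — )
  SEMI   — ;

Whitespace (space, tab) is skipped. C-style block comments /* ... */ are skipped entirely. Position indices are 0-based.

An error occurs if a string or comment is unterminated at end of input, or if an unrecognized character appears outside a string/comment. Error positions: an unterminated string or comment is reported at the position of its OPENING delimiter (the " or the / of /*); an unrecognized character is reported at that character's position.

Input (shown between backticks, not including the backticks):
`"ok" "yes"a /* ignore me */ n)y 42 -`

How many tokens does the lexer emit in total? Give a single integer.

Answer: 8

Derivation:
pos=0: enter STRING mode
pos=0: emit STR "ok" (now at pos=4)
pos=5: enter STRING mode
pos=5: emit STR "yes" (now at pos=10)
pos=10: emit ID 'a' (now at pos=11)
pos=12: enter COMMENT mode (saw '/*')
exit COMMENT mode (now at pos=27)
pos=28: emit ID 'n' (now at pos=29)
pos=29: emit RPAREN ')'
pos=30: emit ID 'y' (now at pos=31)
pos=32: emit NUM '42' (now at pos=34)
pos=35: emit MINUS '-'
DONE. 8 tokens: [STR, STR, ID, ID, RPAREN, ID, NUM, MINUS]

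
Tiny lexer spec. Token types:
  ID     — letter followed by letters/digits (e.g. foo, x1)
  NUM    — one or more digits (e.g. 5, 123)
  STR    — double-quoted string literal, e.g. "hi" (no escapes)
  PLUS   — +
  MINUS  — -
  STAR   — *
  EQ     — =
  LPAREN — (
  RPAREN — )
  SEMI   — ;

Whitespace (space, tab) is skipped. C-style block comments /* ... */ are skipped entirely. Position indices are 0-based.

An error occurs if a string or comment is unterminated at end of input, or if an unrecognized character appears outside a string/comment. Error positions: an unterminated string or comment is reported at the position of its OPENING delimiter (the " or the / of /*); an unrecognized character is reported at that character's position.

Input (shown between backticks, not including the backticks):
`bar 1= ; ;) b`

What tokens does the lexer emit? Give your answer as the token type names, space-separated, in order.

pos=0: emit ID 'bar' (now at pos=3)
pos=4: emit NUM '1' (now at pos=5)
pos=5: emit EQ '='
pos=7: emit SEMI ';'
pos=9: emit SEMI ';'
pos=10: emit RPAREN ')'
pos=12: emit ID 'b' (now at pos=13)
DONE. 7 tokens: [ID, NUM, EQ, SEMI, SEMI, RPAREN, ID]

Answer: ID NUM EQ SEMI SEMI RPAREN ID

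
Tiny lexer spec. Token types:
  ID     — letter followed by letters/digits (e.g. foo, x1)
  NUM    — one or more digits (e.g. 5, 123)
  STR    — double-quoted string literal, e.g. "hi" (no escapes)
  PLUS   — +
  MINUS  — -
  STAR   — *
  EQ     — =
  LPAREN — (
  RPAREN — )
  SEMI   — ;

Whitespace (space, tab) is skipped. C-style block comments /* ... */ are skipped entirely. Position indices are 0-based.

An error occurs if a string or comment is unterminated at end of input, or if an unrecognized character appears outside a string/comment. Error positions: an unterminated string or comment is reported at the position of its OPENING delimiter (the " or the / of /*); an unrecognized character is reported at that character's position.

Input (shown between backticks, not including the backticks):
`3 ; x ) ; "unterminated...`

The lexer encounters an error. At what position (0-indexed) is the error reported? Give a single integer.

pos=0: emit NUM '3' (now at pos=1)
pos=2: emit SEMI ';'
pos=4: emit ID 'x' (now at pos=5)
pos=6: emit RPAREN ')'
pos=8: emit SEMI ';'
pos=10: enter STRING mode
pos=10: ERROR — unterminated string

Answer: 10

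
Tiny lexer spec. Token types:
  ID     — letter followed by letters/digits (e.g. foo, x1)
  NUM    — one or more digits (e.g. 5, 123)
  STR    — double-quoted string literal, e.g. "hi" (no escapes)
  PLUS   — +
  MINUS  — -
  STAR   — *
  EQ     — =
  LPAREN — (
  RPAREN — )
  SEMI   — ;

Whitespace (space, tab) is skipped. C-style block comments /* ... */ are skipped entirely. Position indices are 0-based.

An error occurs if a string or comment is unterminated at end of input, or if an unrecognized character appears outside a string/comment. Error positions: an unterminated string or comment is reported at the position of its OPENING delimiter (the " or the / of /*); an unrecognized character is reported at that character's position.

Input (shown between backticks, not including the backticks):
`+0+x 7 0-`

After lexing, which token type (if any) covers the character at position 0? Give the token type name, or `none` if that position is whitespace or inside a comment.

Answer: PLUS

Derivation:
pos=0: emit PLUS '+'
pos=1: emit NUM '0' (now at pos=2)
pos=2: emit PLUS '+'
pos=3: emit ID 'x' (now at pos=4)
pos=5: emit NUM '7' (now at pos=6)
pos=7: emit NUM '0' (now at pos=8)
pos=8: emit MINUS '-'
DONE. 7 tokens: [PLUS, NUM, PLUS, ID, NUM, NUM, MINUS]
Position 0: char is '+' -> PLUS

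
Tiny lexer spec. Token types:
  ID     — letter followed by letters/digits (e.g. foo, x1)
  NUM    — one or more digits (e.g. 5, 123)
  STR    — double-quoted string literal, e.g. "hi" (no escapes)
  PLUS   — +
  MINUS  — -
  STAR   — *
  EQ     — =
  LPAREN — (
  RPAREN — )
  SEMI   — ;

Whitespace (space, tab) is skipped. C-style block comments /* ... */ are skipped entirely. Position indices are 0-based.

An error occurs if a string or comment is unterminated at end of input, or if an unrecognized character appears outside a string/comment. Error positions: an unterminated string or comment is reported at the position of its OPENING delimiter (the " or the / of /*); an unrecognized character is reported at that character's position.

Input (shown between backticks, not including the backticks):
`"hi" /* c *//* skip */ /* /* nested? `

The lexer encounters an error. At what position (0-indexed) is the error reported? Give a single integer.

Answer: 23

Derivation:
pos=0: enter STRING mode
pos=0: emit STR "hi" (now at pos=4)
pos=5: enter COMMENT mode (saw '/*')
exit COMMENT mode (now at pos=12)
pos=12: enter COMMENT mode (saw '/*')
exit COMMENT mode (now at pos=22)
pos=23: enter COMMENT mode (saw '/*')
pos=23: ERROR — unterminated comment (reached EOF)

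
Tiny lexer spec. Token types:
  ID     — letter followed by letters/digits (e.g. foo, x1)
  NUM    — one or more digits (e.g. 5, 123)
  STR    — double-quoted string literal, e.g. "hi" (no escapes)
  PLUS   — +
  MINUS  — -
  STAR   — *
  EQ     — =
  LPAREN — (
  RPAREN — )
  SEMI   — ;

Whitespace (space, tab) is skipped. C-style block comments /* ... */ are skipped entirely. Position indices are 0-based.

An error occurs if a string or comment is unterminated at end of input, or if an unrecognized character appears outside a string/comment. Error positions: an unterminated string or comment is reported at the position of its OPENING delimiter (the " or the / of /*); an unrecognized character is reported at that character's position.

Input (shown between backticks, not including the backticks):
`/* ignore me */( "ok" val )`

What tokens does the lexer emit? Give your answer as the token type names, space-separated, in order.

Answer: LPAREN STR ID RPAREN

Derivation:
pos=0: enter COMMENT mode (saw '/*')
exit COMMENT mode (now at pos=15)
pos=15: emit LPAREN '('
pos=17: enter STRING mode
pos=17: emit STR "ok" (now at pos=21)
pos=22: emit ID 'val' (now at pos=25)
pos=26: emit RPAREN ')'
DONE. 4 tokens: [LPAREN, STR, ID, RPAREN]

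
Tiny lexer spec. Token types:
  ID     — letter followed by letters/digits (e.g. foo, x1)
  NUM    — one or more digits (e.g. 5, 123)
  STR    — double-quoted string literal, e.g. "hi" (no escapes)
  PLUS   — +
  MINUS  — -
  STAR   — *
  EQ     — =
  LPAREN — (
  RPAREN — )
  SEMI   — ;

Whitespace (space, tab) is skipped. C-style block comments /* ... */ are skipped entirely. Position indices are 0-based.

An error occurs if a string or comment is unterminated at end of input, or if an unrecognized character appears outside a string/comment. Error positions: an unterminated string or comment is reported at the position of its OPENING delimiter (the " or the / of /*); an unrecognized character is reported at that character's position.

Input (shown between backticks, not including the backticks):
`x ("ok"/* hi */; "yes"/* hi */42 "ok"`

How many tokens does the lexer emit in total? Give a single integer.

Answer: 7

Derivation:
pos=0: emit ID 'x' (now at pos=1)
pos=2: emit LPAREN '('
pos=3: enter STRING mode
pos=3: emit STR "ok" (now at pos=7)
pos=7: enter COMMENT mode (saw '/*')
exit COMMENT mode (now at pos=15)
pos=15: emit SEMI ';'
pos=17: enter STRING mode
pos=17: emit STR "yes" (now at pos=22)
pos=22: enter COMMENT mode (saw '/*')
exit COMMENT mode (now at pos=30)
pos=30: emit NUM '42' (now at pos=32)
pos=33: enter STRING mode
pos=33: emit STR "ok" (now at pos=37)
DONE. 7 tokens: [ID, LPAREN, STR, SEMI, STR, NUM, STR]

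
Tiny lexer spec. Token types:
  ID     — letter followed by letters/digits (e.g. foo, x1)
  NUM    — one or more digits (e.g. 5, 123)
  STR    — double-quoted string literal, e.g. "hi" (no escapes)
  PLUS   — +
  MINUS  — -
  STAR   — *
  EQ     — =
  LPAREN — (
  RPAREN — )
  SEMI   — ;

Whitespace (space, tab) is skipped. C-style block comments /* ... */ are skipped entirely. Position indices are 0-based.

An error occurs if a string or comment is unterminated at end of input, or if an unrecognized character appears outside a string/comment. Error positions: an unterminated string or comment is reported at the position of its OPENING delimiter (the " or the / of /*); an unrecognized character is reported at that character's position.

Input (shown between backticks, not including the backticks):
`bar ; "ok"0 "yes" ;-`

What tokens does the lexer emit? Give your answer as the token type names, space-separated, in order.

pos=0: emit ID 'bar' (now at pos=3)
pos=4: emit SEMI ';'
pos=6: enter STRING mode
pos=6: emit STR "ok" (now at pos=10)
pos=10: emit NUM '0' (now at pos=11)
pos=12: enter STRING mode
pos=12: emit STR "yes" (now at pos=17)
pos=18: emit SEMI ';'
pos=19: emit MINUS '-'
DONE. 7 tokens: [ID, SEMI, STR, NUM, STR, SEMI, MINUS]

Answer: ID SEMI STR NUM STR SEMI MINUS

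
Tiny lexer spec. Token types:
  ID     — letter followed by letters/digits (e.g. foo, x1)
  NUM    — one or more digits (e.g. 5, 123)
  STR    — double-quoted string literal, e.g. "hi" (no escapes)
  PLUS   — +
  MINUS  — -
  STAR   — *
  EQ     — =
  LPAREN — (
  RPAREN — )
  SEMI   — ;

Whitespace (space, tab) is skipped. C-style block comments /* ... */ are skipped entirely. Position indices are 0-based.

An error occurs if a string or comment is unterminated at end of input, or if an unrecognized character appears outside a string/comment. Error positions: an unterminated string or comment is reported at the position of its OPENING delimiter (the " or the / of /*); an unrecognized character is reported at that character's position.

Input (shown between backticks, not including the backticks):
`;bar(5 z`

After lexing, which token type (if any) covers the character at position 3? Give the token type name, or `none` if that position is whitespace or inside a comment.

Answer: ID

Derivation:
pos=0: emit SEMI ';'
pos=1: emit ID 'bar' (now at pos=4)
pos=4: emit LPAREN '('
pos=5: emit NUM '5' (now at pos=6)
pos=7: emit ID 'z' (now at pos=8)
DONE. 5 tokens: [SEMI, ID, LPAREN, NUM, ID]
Position 3: char is 'r' -> ID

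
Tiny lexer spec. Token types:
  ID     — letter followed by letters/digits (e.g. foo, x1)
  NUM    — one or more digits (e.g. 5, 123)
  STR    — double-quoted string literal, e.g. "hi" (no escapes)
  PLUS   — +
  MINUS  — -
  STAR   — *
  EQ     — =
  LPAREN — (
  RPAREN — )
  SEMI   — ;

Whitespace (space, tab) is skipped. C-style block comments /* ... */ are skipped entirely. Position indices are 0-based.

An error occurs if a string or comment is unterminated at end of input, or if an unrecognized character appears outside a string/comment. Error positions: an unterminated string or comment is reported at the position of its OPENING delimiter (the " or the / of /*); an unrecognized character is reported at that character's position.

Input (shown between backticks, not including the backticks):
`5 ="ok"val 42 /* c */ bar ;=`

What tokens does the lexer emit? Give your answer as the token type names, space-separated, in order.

pos=0: emit NUM '5' (now at pos=1)
pos=2: emit EQ '='
pos=3: enter STRING mode
pos=3: emit STR "ok" (now at pos=7)
pos=7: emit ID 'val' (now at pos=10)
pos=11: emit NUM '42' (now at pos=13)
pos=14: enter COMMENT mode (saw '/*')
exit COMMENT mode (now at pos=21)
pos=22: emit ID 'bar' (now at pos=25)
pos=26: emit SEMI ';'
pos=27: emit EQ '='
DONE. 8 tokens: [NUM, EQ, STR, ID, NUM, ID, SEMI, EQ]

Answer: NUM EQ STR ID NUM ID SEMI EQ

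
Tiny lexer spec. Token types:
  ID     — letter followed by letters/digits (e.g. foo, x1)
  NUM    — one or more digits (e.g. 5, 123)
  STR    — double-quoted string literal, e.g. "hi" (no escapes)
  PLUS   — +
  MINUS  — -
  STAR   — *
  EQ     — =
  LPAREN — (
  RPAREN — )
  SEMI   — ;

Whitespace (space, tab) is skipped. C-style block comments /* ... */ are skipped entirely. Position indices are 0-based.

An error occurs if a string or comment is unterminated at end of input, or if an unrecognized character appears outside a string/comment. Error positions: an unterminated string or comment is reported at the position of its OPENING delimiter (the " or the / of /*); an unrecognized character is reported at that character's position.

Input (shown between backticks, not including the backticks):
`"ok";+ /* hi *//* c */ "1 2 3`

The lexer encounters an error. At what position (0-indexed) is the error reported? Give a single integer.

pos=0: enter STRING mode
pos=0: emit STR "ok" (now at pos=4)
pos=4: emit SEMI ';'
pos=5: emit PLUS '+'
pos=7: enter COMMENT mode (saw '/*')
exit COMMENT mode (now at pos=15)
pos=15: enter COMMENT mode (saw '/*')
exit COMMENT mode (now at pos=22)
pos=23: enter STRING mode
pos=23: ERROR — unterminated string

Answer: 23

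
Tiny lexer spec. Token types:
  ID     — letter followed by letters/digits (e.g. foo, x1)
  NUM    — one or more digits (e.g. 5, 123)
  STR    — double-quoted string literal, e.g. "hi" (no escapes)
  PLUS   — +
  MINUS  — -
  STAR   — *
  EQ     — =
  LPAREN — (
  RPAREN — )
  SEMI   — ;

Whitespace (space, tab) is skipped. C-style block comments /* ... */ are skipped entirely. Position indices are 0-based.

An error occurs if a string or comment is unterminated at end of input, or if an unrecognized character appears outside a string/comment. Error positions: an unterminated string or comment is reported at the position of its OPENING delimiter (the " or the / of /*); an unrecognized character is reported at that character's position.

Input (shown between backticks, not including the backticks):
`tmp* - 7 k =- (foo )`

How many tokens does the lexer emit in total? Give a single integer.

Answer: 10

Derivation:
pos=0: emit ID 'tmp' (now at pos=3)
pos=3: emit STAR '*'
pos=5: emit MINUS '-'
pos=7: emit NUM '7' (now at pos=8)
pos=9: emit ID 'k' (now at pos=10)
pos=11: emit EQ '='
pos=12: emit MINUS '-'
pos=14: emit LPAREN '('
pos=15: emit ID 'foo' (now at pos=18)
pos=19: emit RPAREN ')'
DONE. 10 tokens: [ID, STAR, MINUS, NUM, ID, EQ, MINUS, LPAREN, ID, RPAREN]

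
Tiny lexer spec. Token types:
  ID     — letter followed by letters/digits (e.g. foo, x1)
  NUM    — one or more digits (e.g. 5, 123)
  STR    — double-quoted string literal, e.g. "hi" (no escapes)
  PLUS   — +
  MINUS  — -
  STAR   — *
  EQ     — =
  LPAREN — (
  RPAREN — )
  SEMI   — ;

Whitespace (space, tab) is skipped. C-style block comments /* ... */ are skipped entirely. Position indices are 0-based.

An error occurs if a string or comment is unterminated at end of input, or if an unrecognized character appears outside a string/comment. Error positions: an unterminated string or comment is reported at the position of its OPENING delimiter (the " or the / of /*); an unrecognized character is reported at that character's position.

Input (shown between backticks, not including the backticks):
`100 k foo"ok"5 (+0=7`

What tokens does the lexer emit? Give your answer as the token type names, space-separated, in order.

Answer: NUM ID ID STR NUM LPAREN PLUS NUM EQ NUM

Derivation:
pos=0: emit NUM '100' (now at pos=3)
pos=4: emit ID 'k' (now at pos=5)
pos=6: emit ID 'foo' (now at pos=9)
pos=9: enter STRING mode
pos=9: emit STR "ok" (now at pos=13)
pos=13: emit NUM '5' (now at pos=14)
pos=15: emit LPAREN '('
pos=16: emit PLUS '+'
pos=17: emit NUM '0' (now at pos=18)
pos=18: emit EQ '='
pos=19: emit NUM '7' (now at pos=20)
DONE. 10 tokens: [NUM, ID, ID, STR, NUM, LPAREN, PLUS, NUM, EQ, NUM]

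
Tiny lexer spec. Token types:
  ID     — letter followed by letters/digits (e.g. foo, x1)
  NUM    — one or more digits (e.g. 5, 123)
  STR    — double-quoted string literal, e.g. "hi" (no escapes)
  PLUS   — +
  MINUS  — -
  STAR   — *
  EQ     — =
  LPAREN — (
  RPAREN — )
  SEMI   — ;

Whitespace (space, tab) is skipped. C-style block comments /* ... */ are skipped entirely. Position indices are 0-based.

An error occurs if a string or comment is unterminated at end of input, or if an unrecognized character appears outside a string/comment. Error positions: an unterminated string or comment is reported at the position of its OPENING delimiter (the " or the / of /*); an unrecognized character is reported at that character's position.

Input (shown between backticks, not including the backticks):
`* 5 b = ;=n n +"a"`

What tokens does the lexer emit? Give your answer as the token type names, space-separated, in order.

Answer: STAR NUM ID EQ SEMI EQ ID ID PLUS STR

Derivation:
pos=0: emit STAR '*'
pos=2: emit NUM '5' (now at pos=3)
pos=4: emit ID 'b' (now at pos=5)
pos=6: emit EQ '='
pos=8: emit SEMI ';'
pos=9: emit EQ '='
pos=10: emit ID 'n' (now at pos=11)
pos=12: emit ID 'n' (now at pos=13)
pos=14: emit PLUS '+'
pos=15: enter STRING mode
pos=15: emit STR "a" (now at pos=18)
DONE. 10 tokens: [STAR, NUM, ID, EQ, SEMI, EQ, ID, ID, PLUS, STR]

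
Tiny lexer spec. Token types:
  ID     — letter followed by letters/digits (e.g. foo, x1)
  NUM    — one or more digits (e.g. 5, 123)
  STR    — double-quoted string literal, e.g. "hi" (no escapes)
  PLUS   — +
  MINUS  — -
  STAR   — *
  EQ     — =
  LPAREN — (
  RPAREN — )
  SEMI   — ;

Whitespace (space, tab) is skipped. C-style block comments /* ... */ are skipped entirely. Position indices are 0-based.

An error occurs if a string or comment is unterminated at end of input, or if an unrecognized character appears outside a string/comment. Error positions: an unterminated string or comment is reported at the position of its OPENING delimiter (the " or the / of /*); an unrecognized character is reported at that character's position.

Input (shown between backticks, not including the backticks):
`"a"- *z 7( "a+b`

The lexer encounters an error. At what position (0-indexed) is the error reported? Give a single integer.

Answer: 11

Derivation:
pos=0: enter STRING mode
pos=0: emit STR "a" (now at pos=3)
pos=3: emit MINUS '-'
pos=5: emit STAR '*'
pos=6: emit ID 'z' (now at pos=7)
pos=8: emit NUM '7' (now at pos=9)
pos=9: emit LPAREN '('
pos=11: enter STRING mode
pos=11: ERROR — unterminated string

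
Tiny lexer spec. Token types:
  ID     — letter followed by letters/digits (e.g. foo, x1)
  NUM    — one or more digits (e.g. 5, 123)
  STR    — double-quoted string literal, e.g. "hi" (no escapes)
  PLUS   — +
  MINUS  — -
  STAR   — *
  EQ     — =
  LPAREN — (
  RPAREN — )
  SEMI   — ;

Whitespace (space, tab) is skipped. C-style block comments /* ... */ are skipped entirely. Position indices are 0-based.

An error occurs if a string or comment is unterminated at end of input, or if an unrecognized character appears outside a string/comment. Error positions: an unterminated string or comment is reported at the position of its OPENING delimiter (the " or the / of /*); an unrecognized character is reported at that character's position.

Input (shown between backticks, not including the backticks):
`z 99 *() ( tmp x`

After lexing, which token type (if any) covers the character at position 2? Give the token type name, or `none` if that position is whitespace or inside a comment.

Answer: NUM

Derivation:
pos=0: emit ID 'z' (now at pos=1)
pos=2: emit NUM '99' (now at pos=4)
pos=5: emit STAR '*'
pos=6: emit LPAREN '('
pos=7: emit RPAREN ')'
pos=9: emit LPAREN '('
pos=11: emit ID 'tmp' (now at pos=14)
pos=15: emit ID 'x' (now at pos=16)
DONE. 8 tokens: [ID, NUM, STAR, LPAREN, RPAREN, LPAREN, ID, ID]
Position 2: char is '9' -> NUM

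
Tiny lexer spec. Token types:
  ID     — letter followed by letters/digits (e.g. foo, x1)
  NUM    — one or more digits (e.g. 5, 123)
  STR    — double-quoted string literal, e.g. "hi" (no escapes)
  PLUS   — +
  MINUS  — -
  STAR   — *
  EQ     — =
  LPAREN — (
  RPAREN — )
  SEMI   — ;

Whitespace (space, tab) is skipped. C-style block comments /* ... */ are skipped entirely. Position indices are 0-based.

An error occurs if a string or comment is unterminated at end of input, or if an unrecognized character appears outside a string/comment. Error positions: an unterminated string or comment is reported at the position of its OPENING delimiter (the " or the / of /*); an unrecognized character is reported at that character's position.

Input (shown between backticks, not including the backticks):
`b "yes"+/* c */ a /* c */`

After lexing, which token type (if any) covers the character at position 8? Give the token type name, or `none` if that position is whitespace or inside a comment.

Answer: none

Derivation:
pos=0: emit ID 'b' (now at pos=1)
pos=2: enter STRING mode
pos=2: emit STR "yes" (now at pos=7)
pos=7: emit PLUS '+'
pos=8: enter COMMENT mode (saw '/*')
exit COMMENT mode (now at pos=15)
pos=16: emit ID 'a' (now at pos=17)
pos=18: enter COMMENT mode (saw '/*')
exit COMMENT mode (now at pos=25)
DONE. 4 tokens: [ID, STR, PLUS, ID]
Position 8: char is '/' -> none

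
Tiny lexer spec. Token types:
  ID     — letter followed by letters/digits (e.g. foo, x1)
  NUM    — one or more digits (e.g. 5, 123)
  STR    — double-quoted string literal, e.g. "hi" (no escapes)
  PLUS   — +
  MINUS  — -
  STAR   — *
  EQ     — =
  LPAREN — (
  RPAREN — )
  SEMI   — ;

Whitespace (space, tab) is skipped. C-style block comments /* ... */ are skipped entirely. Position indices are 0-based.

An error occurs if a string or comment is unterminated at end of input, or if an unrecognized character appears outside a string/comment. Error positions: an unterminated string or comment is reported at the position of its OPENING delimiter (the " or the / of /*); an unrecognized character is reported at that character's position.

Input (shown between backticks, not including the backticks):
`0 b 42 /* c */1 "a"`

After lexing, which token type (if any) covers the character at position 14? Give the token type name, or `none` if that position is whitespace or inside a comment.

pos=0: emit NUM '0' (now at pos=1)
pos=2: emit ID 'b' (now at pos=3)
pos=4: emit NUM '42' (now at pos=6)
pos=7: enter COMMENT mode (saw '/*')
exit COMMENT mode (now at pos=14)
pos=14: emit NUM '1' (now at pos=15)
pos=16: enter STRING mode
pos=16: emit STR "a" (now at pos=19)
DONE. 5 tokens: [NUM, ID, NUM, NUM, STR]
Position 14: char is '1' -> NUM

Answer: NUM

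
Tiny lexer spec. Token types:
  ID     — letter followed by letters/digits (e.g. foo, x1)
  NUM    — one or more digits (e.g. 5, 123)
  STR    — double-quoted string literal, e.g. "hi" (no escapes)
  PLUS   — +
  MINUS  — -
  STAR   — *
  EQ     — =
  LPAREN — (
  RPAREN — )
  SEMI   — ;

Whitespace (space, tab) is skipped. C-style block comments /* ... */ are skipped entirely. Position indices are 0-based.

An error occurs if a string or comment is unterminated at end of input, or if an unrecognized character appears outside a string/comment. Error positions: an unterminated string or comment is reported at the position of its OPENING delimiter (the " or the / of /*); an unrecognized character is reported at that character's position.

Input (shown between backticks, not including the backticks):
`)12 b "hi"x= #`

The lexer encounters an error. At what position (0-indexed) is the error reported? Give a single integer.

pos=0: emit RPAREN ')'
pos=1: emit NUM '12' (now at pos=3)
pos=4: emit ID 'b' (now at pos=5)
pos=6: enter STRING mode
pos=6: emit STR "hi" (now at pos=10)
pos=10: emit ID 'x' (now at pos=11)
pos=11: emit EQ '='
pos=13: ERROR — unrecognized char '#'

Answer: 13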